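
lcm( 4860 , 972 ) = 4860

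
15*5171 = 77565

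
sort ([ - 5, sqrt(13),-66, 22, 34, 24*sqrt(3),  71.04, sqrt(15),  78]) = [ - 66  , - 5, sqrt( 13 ), sqrt( 15 ) , 22 , 34, 24*sqrt( 3), 71.04,78]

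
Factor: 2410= 2^1*5^1*241^1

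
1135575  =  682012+453563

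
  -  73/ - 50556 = 73/50556= 0.00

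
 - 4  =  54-58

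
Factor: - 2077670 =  - 2^1*5^1 *7^1 * 67^1 * 443^1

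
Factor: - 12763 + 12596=  -  167 = -167^1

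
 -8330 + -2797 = - 11127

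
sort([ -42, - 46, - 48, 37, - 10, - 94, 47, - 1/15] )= [  -  94, - 48, - 46 , - 42, - 10, - 1/15,  37, 47 ] 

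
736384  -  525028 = 211356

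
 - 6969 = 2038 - 9007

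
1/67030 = 1/67030 = 0.00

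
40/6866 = 20/3433= 0.01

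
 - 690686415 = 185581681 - 876268096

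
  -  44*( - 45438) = 1999272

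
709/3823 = 709/3823 = 0.19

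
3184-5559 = -2375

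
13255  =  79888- 66633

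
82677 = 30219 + 52458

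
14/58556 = 7/29278 = 0.00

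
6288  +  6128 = 12416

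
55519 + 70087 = 125606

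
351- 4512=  - 4161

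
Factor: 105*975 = 3^2*5^3*7^1*13^1 = 102375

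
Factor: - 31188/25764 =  - 23/19 = -19^(  -  1 ) * 23^1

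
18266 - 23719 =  - 5453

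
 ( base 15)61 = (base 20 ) 4b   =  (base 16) 5B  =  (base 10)91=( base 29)34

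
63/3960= 7/440 = 0.02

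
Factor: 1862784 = 2^7*3^3*7^2*11^1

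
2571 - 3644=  - 1073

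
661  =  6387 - 5726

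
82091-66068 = 16023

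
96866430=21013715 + 75852715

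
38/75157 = 38/75157  =  0.00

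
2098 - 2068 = 30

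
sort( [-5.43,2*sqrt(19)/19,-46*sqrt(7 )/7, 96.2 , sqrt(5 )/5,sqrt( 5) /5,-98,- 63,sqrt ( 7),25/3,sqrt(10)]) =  [-98, - 63, - 46*sqrt(7 )/7,-5.43 , sqrt( 5)/5,  sqrt (5 )/5, 2*sqrt( 19 )/19,sqrt(7), sqrt(10 ), 25/3,96.2]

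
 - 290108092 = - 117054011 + -173054081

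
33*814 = 26862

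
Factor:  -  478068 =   -  2^2 * 3^1*39839^1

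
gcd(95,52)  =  1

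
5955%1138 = 265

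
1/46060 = 1/46060 = 0.00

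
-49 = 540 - 589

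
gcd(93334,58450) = 2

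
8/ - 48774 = -4/24387 = - 0.00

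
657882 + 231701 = 889583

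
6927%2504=1919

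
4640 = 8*580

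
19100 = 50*382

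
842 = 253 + 589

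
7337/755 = 7337/755 = 9.72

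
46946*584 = 27416464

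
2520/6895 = 72/197 = 0.37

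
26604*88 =2341152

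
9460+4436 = 13896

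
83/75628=83/75628 =0.00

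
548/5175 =548/5175 = 0.11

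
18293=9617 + 8676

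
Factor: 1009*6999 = 7061991 = 3^1*1009^1 * 2333^1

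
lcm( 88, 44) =88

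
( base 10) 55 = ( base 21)2d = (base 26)23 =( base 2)110111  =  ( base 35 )1k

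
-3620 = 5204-8824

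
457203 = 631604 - 174401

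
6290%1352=882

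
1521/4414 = 1521/4414  =  0.34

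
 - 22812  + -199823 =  - 222635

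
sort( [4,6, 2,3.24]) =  [2, 3.24 , 4 , 6] 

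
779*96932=75510028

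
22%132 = 22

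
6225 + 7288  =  13513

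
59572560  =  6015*9904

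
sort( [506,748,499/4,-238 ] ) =[  -  238,499/4,506, 748]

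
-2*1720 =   -  3440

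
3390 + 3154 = 6544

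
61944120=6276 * 9870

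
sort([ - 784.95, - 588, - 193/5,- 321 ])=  [ - 784.95, - 588,  -  321, - 193/5]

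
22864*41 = 937424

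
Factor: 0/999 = 0^1 = 0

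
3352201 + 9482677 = 12834878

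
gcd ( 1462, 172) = 86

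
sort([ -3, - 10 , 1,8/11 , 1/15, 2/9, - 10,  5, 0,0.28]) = [ - 10, - 10 , - 3, 0, 1/15,2/9,0.28 , 8/11,1, 5 ] 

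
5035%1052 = 827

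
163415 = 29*5635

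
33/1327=33/1327 = 0.02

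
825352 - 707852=117500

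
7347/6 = 2449/2= 1224.50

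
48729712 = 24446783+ 24282929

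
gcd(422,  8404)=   2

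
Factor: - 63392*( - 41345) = 2^5*5^1*7^1* 283^1*8269^1 = 2620942240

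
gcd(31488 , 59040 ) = 3936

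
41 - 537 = -496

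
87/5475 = 29/1825= 0.02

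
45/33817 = 45/33817 = 0.00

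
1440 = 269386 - 267946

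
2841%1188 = 465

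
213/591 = 71/197=0.36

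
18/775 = 18/775 = 0.02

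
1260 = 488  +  772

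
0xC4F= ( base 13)1585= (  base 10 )3151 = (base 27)48j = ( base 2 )110001001111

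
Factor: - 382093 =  - 137^1*2789^1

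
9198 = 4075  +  5123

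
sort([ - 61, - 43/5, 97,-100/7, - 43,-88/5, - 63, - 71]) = [  -  71, - 63, - 61, - 43, - 88/5 , - 100/7, - 43/5, 97]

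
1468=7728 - 6260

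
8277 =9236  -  959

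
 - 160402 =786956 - 947358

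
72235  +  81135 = 153370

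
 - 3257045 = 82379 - 3339424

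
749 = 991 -242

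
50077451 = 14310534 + 35766917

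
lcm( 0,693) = 0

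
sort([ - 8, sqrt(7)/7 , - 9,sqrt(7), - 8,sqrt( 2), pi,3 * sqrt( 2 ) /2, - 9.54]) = [ - 9.54,-9, - 8,  -  8,sqrt( 7)/7,sqrt( 2), 3*sqrt( 2)/2, sqrt( 7), pi] 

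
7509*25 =187725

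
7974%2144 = 1542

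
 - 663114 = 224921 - 888035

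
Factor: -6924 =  - 2^2*3^1*577^1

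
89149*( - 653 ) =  - 58214297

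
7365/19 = 7365/19 =387.63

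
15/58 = 15/58 = 0.26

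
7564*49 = 370636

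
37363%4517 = 1227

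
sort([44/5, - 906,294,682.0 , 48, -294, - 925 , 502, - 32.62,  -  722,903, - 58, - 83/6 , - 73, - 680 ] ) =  [ - 925,-906  , - 722,  -  680,-294, - 73, - 58, - 32.62, - 83/6,44/5,  48,294,  502,682.0,903] 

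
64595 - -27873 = 92468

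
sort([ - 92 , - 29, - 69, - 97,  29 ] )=[ - 97 , - 92, - 69, - 29, 29]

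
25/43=25/43 = 0.58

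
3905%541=118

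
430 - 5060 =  - 4630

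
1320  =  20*66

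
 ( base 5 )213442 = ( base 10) 7372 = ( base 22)f52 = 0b1110011001100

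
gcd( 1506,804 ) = 6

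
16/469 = 16/469 = 0.03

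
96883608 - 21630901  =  75252707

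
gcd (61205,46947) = 1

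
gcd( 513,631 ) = 1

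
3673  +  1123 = 4796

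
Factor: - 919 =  - 919^1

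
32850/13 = 32850/13 = 2526.92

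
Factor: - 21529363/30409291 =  - 11^( - 1)*19^( - 1) * 83^( - 1)*107^1 *1753^(  -  1 )*201209^1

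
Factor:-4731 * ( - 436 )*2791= 2^2*3^1*19^1 * 83^1*109^1*2791^1= 5757040356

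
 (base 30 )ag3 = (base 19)1752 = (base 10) 9483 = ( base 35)7PX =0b10010100001011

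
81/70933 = 81/70933 = 0.00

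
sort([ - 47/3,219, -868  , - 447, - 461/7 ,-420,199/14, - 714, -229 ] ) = [  -  868, - 714,  -  447, - 420 ,-229, -461/7, - 47/3, 199/14,219] 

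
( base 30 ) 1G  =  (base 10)46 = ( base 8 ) 56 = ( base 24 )1M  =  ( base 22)22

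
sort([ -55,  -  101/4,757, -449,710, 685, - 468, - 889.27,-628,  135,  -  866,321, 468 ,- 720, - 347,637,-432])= [  -  889.27,  -  866, - 720, - 628,-468,- 449,-432, - 347,  -  55, - 101/4, 135, 321, 468, 637,685,710, 757 ]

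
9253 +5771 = 15024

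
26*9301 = 241826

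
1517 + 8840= 10357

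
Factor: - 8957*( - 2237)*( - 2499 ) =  - 3^1*7^2*13^2 * 17^1*53^1*2237^1 = -50071985691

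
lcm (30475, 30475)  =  30475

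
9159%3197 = 2765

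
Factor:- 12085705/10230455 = - 19^(- 1)*113^( - 1) * 953^( - 1)*2417141^1 = -  2417141/2046091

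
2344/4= 586 = 586.00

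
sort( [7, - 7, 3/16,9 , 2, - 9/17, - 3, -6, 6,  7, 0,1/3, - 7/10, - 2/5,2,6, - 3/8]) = [ - 7, - 6, - 3, - 7/10, - 9/17, - 2/5,-3/8 , 0,  3/16, 1/3,2, 2, 6,  6, 7,7,9]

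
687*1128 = 774936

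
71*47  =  3337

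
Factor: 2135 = 5^1*7^1*61^1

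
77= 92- 15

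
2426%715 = 281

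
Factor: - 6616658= - 2^1*337^1 *9817^1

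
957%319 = 0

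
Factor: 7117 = 11^1  *  647^1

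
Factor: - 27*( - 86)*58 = 2^2*3^3*29^1*  43^1 = 134676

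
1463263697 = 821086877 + 642176820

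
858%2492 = 858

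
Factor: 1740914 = 2^1*7^1*124351^1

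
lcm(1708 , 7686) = 15372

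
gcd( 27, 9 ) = 9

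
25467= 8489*3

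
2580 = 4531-1951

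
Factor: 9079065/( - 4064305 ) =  - 3^2 * 7^(-2 ) * 53^( - 1 )*313^( - 1) *201757^1 = - 1815813/812861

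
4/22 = 2/11 = 0.18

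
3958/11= 3958/11 = 359.82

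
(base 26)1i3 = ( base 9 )1514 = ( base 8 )2173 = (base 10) 1147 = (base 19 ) 337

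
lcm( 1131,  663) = 19227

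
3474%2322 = 1152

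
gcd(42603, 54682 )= 1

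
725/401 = 1 + 324/401  =  1.81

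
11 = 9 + 2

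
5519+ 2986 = 8505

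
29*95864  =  2780056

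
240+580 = 820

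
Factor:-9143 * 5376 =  - 2^8*3^1*7^1*41^1* 223^1 = - 49152768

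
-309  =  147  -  456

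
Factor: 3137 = 3137^1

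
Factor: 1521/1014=2^( - 1 )*3^1  =  3/2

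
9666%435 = 96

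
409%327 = 82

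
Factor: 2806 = 2^1*23^1 *61^1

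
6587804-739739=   5848065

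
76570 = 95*806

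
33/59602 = 33/59602=0.00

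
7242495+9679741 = 16922236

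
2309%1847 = 462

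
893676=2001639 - 1107963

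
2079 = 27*77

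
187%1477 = 187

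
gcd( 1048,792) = 8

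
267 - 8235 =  - 7968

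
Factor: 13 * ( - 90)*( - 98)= 2^2 * 3^2*5^1*7^2*13^1 = 114660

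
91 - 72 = 19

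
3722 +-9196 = - 5474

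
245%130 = 115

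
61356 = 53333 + 8023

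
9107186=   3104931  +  6002255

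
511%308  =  203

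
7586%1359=791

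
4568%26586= 4568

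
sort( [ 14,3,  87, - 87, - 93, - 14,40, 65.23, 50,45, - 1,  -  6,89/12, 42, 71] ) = [ - 93, - 87,-14, -6, - 1,  3,89/12,14,40,42,45, 50,65.23, 71 , 87 ]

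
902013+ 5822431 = 6724444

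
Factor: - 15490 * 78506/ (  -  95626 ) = 2^1*5^1* 17^1*137^( - 1 )*349^( - 1 )*1549^1*2309^1 =608028970/47813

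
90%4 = 2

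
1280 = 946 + 334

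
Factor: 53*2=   106 = 2^1*53^1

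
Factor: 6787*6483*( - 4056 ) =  -2^3*3^2*11^1*13^2*617^1*2161^1 = - 178464490776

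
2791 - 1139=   1652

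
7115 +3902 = 11017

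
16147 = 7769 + 8378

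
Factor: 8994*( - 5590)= - 50276460  =  - 2^2*3^1*5^1*13^1 *43^1*1499^1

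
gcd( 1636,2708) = 4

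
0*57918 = 0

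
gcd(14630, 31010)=70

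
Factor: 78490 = 2^1*5^1*47^1*167^1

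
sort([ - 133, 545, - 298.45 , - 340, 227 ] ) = [- 340, - 298.45, - 133, 227, 545] 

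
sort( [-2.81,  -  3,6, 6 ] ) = [-3, - 2.81, 6,6]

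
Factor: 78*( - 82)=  - 2^2*3^1*13^1*41^1  =  - 6396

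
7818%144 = 42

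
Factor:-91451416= -2^3*7^1 *59^1*89^1*311^1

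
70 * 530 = 37100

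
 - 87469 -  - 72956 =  - 14513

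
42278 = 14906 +27372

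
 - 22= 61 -83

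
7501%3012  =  1477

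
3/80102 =3/80102 = 0.00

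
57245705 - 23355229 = 33890476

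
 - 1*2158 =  - 2158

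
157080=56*2805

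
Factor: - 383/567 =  - 3^ ( - 4)*7^( - 1) * 383^1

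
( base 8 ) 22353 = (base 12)5577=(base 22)JBD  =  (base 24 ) g9j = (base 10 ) 9451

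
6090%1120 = 490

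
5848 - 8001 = - 2153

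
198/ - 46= - 99/23 = - 4.30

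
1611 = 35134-33523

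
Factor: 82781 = 82781^1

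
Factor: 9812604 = 2^2*3^1*17^1*103^1*467^1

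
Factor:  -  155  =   - 5^1 * 31^1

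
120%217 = 120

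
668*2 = 1336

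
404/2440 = 101/610=   0.17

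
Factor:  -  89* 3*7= - 1869 = - 3^1 * 7^1*89^1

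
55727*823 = 45863321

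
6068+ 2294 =8362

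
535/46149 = 535/46149 = 0.01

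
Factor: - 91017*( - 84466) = 2^1*3^3 * 157^1*269^1*3371^1 = 7687841922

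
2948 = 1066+1882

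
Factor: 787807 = 787807^1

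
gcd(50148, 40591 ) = 1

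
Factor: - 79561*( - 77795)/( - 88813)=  -5^1*15559^1*79561^1*88813^( - 1) = -6189447995/88813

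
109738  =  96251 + 13487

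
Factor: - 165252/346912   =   -141/296 = - 2^( - 3)*3^1*37^(-1)*47^1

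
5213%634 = 141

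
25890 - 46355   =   - 20465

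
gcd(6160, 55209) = 77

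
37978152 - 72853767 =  - 34875615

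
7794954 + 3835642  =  11630596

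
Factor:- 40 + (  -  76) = -2^2*29^1=- 116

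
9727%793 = 211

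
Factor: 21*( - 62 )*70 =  - 2^2 * 3^1*5^1*7^2*31^1= - 91140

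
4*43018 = 172072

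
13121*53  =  695413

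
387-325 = 62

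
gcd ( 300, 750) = 150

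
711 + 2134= 2845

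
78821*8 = 630568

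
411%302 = 109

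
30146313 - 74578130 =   -  44431817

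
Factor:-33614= - 2^1 * 7^5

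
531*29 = 15399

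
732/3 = 244 = 244.00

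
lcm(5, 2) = 10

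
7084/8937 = 7084/8937=0.79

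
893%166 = 63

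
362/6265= 362/6265= 0.06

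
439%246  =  193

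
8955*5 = 44775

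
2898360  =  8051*360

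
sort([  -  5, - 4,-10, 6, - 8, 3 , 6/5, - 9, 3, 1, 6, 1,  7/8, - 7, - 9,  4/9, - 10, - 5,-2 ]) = [ - 10, - 10, - 9 , - 9, - 8, - 7, - 5, - 5,  -  4, - 2, 4/9, 7/8, 1,1, 6/5,3, 3, 6,6]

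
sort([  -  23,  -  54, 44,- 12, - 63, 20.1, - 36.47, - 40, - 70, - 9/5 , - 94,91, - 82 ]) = [ - 94, - 82, - 70, - 63,-54, - 40,-36.47, - 23,  -  12, - 9/5, 20.1,44 , 91 ]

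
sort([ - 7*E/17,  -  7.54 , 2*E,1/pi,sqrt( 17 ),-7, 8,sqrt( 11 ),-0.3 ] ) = [-7.54, - 7 , - 7*E/17 , - 0.3 , 1/pi,  sqrt( 11 ),sqrt(17 ),2*E,8 ]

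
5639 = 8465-2826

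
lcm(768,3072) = 3072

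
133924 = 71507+62417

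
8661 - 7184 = 1477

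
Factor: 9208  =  2^3*1151^1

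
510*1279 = 652290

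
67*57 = 3819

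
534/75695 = 534/75695 = 0.01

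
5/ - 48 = -5/48 = - 0.10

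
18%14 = 4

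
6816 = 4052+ 2764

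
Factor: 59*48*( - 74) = - 2^5*3^1*37^1 * 59^1=- 209568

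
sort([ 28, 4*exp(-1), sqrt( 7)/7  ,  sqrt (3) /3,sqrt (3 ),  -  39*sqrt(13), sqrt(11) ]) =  [-39*sqrt( 13), sqrt ( 7) /7,sqrt( 3)/3, 4 * exp (-1) , sqrt( 3 ),sqrt(11),28] 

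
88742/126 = 704 +19/63=   704.30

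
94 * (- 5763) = - 541722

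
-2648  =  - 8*331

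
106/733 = 106/733 = 0.14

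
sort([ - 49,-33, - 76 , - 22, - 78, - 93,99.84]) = [-93,-78,-76, - 49,  -  33,-22,99.84 ]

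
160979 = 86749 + 74230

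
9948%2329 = 632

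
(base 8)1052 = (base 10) 554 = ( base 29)J3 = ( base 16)22A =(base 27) KE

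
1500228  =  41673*36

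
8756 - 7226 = 1530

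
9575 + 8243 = 17818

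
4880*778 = 3796640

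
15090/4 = 3772 + 1/2 = 3772.50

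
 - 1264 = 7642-8906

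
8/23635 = 8/23635 = 0.00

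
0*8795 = 0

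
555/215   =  2 + 25/43= 2.58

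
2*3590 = 7180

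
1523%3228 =1523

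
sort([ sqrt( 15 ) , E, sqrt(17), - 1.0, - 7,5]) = [ - 7, - 1.0 , E, sqrt(15), sqrt(17), 5 ]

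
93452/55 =93452/55 = 1699.13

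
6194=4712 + 1482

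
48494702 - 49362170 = - 867468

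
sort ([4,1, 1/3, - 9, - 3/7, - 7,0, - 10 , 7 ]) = [-10, - 9, - 7,-3/7 , 0, 1/3, 1, 4, 7 ]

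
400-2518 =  - 2118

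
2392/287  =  8+96/287 =8.33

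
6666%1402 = 1058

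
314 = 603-289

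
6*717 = 4302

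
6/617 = 6/617 = 0.01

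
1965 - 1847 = 118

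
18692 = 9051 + 9641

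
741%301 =139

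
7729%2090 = 1459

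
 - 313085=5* (-62617)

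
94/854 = 47/427 = 0.11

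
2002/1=2002= 2002.00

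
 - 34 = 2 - 36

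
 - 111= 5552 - 5663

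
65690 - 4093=61597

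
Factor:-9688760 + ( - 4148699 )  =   - 41^1 * 547^1*617^1 = -  13837459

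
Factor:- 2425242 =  - 2^1*3^1*  619^1 * 653^1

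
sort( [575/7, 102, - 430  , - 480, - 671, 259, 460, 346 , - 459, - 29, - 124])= [-671 , - 480, - 459, - 430, - 124, - 29, 575/7, 102 , 259,  346 , 460]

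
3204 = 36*89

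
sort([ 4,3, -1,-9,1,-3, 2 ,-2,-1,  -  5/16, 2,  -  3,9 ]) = [  -  9,- 3, - 3, - 2 , - 1, - 1 ,  -  5/16, 1, 2,2, 3, 4, 9 ]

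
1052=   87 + 965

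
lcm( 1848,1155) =9240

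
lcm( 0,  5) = 0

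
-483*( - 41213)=19905879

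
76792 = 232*331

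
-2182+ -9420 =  - 11602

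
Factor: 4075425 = 3^2*5^2*59^1*307^1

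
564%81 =78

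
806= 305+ 501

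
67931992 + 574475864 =642407856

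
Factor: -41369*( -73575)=3043724175= 3^3*5^2*41^1*109^1*1009^1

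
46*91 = 4186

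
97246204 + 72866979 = 170113183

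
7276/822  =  8+350/411= 8.85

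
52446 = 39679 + 12767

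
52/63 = 52/63 = 0.83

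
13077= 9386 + 3691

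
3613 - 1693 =1920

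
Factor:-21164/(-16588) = 29^( - 1 )*37^1 = 37/29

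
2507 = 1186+1321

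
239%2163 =239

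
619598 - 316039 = 303559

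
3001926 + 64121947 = 67123873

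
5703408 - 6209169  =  - 505761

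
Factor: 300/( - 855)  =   - 20/57=- 2^2*3^(-1)*5^1*19^( - 1 ) 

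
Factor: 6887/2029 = 71^1*97^1*2029^ ( - 1)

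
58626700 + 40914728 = 99541428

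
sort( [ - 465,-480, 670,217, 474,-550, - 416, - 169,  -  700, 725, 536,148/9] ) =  [ -700,  -  550,-480, - 465,-416, - 169, 148/9,217, 474, 536,670, 725]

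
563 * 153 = 86139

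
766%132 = 106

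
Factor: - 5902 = -2^1*13^1*227^1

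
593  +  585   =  1178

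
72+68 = 140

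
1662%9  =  6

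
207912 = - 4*( - 51978 ) 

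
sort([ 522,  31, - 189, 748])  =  [  -  189,31,522, 748 ] 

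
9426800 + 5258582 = 14685382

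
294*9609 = 2825046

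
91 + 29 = 120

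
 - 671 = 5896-6567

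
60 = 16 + 44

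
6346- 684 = 5662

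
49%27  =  22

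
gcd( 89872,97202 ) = 2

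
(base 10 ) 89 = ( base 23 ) 3K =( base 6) 225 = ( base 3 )10022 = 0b1011001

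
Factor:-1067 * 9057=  - 3^1*11^1*97^1*3019^1  =  - 9663819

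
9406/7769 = 1 + 1637/7769 =1.21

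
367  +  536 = 903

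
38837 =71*547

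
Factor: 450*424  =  190800  =  2^4*3^2*5^2*53^1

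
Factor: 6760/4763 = 2^3*5^1*11^(- 1)*13^2*433^(-1 )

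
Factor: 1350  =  2^1 * 3^3 * 5^2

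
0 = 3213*0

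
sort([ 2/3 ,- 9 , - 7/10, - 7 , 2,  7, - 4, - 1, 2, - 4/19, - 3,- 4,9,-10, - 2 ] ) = [ - 10, - 9 , - 7, - 4, - 4, - 3, - 2, - 1, -7/10, - 4/19, 2/3, 2, 2,7,  9]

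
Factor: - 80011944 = -2^3*3^2*197^1*5641^1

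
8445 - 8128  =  317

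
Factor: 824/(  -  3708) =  - 2/9= - 2^1*3^(  -  2 )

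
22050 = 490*45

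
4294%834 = 124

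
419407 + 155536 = 574943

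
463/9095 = 463/9095=0.05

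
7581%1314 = 1011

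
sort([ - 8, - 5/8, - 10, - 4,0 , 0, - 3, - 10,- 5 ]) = [  -  10, - 10,-8, - 5, -4,- 3, - 5/8, 0,0] 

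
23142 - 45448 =- 22306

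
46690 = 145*322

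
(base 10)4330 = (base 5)114310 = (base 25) 6N5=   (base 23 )846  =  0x10ea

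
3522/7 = 3522/7=   503.14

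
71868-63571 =8297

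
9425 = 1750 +7675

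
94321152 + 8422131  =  102743283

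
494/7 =494/7=70.57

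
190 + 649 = 839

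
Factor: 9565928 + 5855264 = 15421192   =  2^3*439^1 * 4391^1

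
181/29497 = 181/29497  =  0.01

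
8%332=8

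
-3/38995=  - 3/38995 = - 0.00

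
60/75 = 4/5  =  0.80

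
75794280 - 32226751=43567529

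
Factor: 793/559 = 61/43= 43^( - 1) * 61^1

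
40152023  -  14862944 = 25289079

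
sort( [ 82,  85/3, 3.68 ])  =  [ 3.68,85/3,82 ]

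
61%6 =1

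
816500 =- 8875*( - 92 ) 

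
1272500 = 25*50900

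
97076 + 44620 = 141696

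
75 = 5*15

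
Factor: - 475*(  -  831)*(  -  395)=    - 155916375 = -3^1*5^3*19^1*79^1*277^1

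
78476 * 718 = 56345768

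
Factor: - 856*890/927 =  - 2^4* 3^( - 2)*5^1*  89^1*103^(- 1)*107^1 =-761840/927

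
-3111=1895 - 5006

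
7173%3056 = 1061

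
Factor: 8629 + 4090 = 12719 = 7^1*23^1* 79^1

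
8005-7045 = 960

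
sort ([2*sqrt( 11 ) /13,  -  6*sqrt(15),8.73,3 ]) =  [  -  6*sqrt(15), 2*sqrt ( 11)/13,3, 8.73] 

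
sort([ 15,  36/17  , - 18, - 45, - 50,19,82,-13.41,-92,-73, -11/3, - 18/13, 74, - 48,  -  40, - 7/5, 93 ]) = [  -  92, - 73, - 50,-48,-45,-40,-18, - 13.41,- 11/3,  -  7/5, - 18/13, 36/17,15, 19, 74, 82, 93]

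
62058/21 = 20686/7 = 2955.14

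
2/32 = 1/16 = 0.06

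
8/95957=8/95957 = 0.00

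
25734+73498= 99232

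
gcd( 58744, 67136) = 8392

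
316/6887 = 316/6887= 0.05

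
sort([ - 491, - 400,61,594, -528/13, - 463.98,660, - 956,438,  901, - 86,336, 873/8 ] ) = [ - 956, - 491, - 463.98, - 400, - 86 , - 528/13,61,873/8  ,  336 , 438, 594,660,901]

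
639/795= 213/265 = 0.80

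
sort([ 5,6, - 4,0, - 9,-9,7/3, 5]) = [ - 9, - 9, - 4, 0, 7/3,5 , 5,6]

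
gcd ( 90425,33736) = 1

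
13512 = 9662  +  3850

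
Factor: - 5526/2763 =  - 2^1 = -  2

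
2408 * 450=1083600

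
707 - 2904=-2197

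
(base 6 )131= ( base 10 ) 55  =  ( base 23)29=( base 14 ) 3D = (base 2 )110111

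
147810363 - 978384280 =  - 830573917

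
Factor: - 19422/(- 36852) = 39/74 = 2^(-1)*3^1 * 13^1*37^(  -  1 )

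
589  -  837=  - 248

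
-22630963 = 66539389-89170352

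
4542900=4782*950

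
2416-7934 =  - 5518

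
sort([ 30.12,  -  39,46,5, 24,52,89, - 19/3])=[-39, - 19/3, 5,24, 30.12,46, 52,89] 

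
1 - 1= 0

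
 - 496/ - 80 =6 + 1/5 = 6.20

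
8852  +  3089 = 11941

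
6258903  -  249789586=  - 243530683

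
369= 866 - 497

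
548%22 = 20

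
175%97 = 78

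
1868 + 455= 2323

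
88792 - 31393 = 57399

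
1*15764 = 15764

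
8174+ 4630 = 12804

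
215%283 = 215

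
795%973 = 795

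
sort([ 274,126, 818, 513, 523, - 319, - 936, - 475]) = [ - 936, - 475, - 319, 126, 274, 513, 523, 818]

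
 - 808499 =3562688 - 4371187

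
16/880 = 1/55=0.02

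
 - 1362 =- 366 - 996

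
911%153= 146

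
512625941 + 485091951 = 997717892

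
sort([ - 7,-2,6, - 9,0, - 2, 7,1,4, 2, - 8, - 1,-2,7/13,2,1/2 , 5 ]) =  [ - 9, - 8, - 7, - 2, - 2 ,-2,-1,  0,  1/2,7/13, 1,  2,2,4, 5,6, 7]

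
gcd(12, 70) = 2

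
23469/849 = 7823/283 = 27.64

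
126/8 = 15 +3/4 = 15.75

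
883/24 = 883/24=36.79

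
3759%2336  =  1423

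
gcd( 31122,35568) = 4446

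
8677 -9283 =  - 606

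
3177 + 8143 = 11320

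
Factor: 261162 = 2^1*3^2 * 11^1*1319^1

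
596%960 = 596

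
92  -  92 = 0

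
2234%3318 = 2234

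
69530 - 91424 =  - 21894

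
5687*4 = 22748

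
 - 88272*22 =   -  1941984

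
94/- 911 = - 94/911 = -0.10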